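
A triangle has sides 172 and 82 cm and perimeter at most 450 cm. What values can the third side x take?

90 < x ≤ 196

Triangle inequality alone gives 90 < x < 254.
The perimeter condition gives x ≤ 450 − 172 − 82 = 196.
Intersecting the two: 90 < x ≤ 196.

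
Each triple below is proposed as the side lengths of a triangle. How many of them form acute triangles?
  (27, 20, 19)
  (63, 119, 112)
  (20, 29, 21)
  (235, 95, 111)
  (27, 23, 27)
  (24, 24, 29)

(27,20,19): 19²+20² = 761 > 729 = 27² → acute
(63,119,112): 63²+112² = 16513 > 14161 = 119² → acute
(20,29,21): 20²+21² = 841 = 29² → right
(235,95,111): 95+111 ≤ 235, not a triangle
(27,23,27): 23²+27² = 1258 > 729 = 27² → acute
(24,24,29): 24²+24² = 1152 > 841 = 29² → acute
4 of the 6 are acute.

4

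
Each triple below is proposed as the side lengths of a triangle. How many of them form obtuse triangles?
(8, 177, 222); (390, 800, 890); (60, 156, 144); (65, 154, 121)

1

(8,177,222): 8+177 ≤ 222, not a triangle
(390,800,890): 390²+800² = 792100 = 890² → right
(60,156,144): 60²+144² = 24336 = 156² → right
(65,154,121): 65²+121² = 18866 < 23716 = 154² → obtuse
1 of the 4 is obtuse.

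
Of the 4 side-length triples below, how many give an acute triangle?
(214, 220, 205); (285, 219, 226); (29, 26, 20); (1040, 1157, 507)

(214,220,205): 205²+214² = 87821 > 48400 = 220² → acute
(285,219,226): 219²+226² = 99037 > 81225 = 285² → acute
(29,26,20): 20²+26² = 1076 > 841 = 29² → acute
(1040,1157,507): 507²+1040² = 1338649 = 1157² → right
3 of the 4 are acute.

3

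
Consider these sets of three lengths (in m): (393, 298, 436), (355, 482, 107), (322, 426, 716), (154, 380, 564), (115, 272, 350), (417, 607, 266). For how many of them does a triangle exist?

(298,393,436): 298+393 > 436 → valid
(107,355,482): 107+355 ≤ 482 → not valid
(322,426,716): 322+426 > 716 → valid
(154,380,564): 154+380 ≤ 564 → not valid
(115,272,350): 115+272 > 350 → valid
(266,417,607): 266+417 > 607 → valid
4 of the 6 triples form a triangle.

4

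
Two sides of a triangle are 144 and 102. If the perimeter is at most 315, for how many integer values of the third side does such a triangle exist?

27

Triangle inequality: 42 < x < 246. Perimeter ≤ 315 gives x ≤ 315 − 144 − 102 = 69.
So 42 < x ≤ 69; integers 43 through 69: 27 values.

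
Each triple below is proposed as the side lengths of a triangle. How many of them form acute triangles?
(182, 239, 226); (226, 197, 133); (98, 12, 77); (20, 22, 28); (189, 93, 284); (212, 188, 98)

4

(182,239,226): 182²+226² = 84200 > 57121 = 239² → acute
(226,197,133): 133²+197² = 56498 > 51076 = 226² → acute
(98,12,77): 12+77 ≤ 98, not a triangle
(20,22,28): 20²+22² = 884 > 784 = 28² → acute
(189,93,284): 93+189 ≤ 284, not a triangle
(212,188,98): 98²+188² = 44948 > 44944 = 212² → acute
4 of the 6 are acute.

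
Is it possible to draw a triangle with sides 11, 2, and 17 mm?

The longest side is 17, but the other two sum to only 13.
13 < 17, so the triangle inequality fails.

No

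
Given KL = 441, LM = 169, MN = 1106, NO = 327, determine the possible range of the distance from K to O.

169 ≤ KO ≤ 2043

The maximum is all hops collinear in one direction: 441 + 169 + 1106 + 327 = 2043.
The longest hop is 1106; the others sum to 937. Folding the others back against it leaves at least 1106 − 937 = 169.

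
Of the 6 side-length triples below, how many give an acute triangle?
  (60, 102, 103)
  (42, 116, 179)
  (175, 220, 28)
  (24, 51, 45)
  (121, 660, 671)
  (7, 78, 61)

(60,102,103): 60²+102² = 14004 > 10609 = 103² → acute
(42,116,179): 42+116 ≤ 179, not a triangle
(175,220,28): 28+175 ≤ 220, not a triangle
(24,51,45): 24²+45² = 2601 = 51² → right
(121,660,671): 121²+660² = 450241 = 671² → right
(7,78,61): 7+61 ≤ 78, not a triangle
1 of the 6 is acute.

1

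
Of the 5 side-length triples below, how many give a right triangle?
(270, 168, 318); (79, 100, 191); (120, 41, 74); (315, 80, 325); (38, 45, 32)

2

(270,168,318): 168²+270² = 101124 = 318² → right
(79,100,191): 79+100 ≤ 191, not a triangle
(120,41,74): 41+74 ≤ 120, not a triangle
(315,80,325): 80²+315² = 105625 = 325² → right
(38,45,32): 32²+38² = 2468 > 2025 = 45² → acute
2 of the 5 are right.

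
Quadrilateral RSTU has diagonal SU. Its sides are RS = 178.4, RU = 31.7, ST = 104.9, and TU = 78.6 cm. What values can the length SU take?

146.7 < SU < 183.5

From triangle RSU: |178.4 − 31.7| < SU < 178.4 + 31.7, i.e. 146.7 < SU < 210.1.
From triangle TSU: 26.3 < SU < 183.5.
Both must hold, so SU lies in the intersection.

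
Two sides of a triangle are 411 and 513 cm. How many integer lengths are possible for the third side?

821

The third side lies in the open interval (102, 924).
Integers from 103 to 923 inclusive: 923 − 103 + 1 = 821.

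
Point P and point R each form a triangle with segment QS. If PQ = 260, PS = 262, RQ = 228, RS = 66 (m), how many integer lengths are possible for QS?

From triangle PQS: 2 < QS < 522.
From triangle RQS: 162 < QS < 294.
Intersection: 162 < QS < 294, so integers 163 through 293: 131 values.

131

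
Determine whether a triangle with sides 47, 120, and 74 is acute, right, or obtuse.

obtuse

Compare the square of the longest side to the sum of squares of the other two: 47² + 74² = 7685 < 14400 = 120².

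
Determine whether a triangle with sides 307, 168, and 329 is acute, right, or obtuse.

acute

Compare the square of the longest side to the sum of squares of the other two: 168² + 307² = 122473 > 108241 = 329².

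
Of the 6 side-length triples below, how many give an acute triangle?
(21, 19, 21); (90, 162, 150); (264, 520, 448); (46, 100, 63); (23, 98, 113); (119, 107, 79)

(21,19,21): 19²+21² = 802 > 441 = 21² → acute
(90,162,150): 90²+150² = 30600 > 26244 = 162² → acute
(264,520,448): 264²+448² = 270400 = 520² → right
(46,100,63): 46²+63² = 6085 < 10000 = 100² → obtuse
(23,98,113): 23²+98² = 10133 < 12769 = 113² → obtuse
(119,107,79): 79²+107² = 17690 > 14161 = 119² → acute
3 of the 6 are acute.

3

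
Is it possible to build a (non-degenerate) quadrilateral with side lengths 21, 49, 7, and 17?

No

For a quadrilateral, each side must be shorter than the sum of the others.
Here the longest side is 49, but the remaining 3 sides sum to only 45.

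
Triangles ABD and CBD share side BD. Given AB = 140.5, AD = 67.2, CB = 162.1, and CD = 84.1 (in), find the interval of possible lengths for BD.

78.0 < BD < 207.7

From triangle ABD: |140.5 − 67.2| < BD < 140.5 + 67.2, i.e. 73.3 < BD < 207.7.
From triangle CBD: 78.0 < BD < 246.2.
Both must hold, so BD lies in the intersection.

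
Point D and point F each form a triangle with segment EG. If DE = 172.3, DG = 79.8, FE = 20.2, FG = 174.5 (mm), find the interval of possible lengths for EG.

From triangle DEG: |172.3 − 79.8| < EG < 172.3 + 79.8, i.e. 92.5 < EG < 252.1.
From triangle FEG: 154.3 < EG < 194.7.
Both must hold, so EG lies in the intersection.

154.3 < EG < 194.7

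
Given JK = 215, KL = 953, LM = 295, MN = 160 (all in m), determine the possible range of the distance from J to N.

The maximum is all hops collinear in one direction: 215 + 953 + 295 + 160 = 1623.
The longest hop is 953; the others sum to 670. Folding the others back against it leaves at least 953 − 670 = 283.

283 ≤ JN ≤ 1623 m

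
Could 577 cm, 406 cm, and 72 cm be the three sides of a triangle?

The longest side is 577, but the other two sum to only 478.
478 < 577, so the triangle inequality fails.

No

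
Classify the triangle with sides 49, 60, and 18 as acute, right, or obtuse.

obtuse

Compare the square of the longest side to the sum of squares of the other two: 18² + 49² = 2725 < 3600 = 60².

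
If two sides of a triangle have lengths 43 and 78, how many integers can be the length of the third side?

85

The third side lies in the open interval (35, 121).
Integers from 36 to 120 inclusive: 120 − 36 + 1 = 85.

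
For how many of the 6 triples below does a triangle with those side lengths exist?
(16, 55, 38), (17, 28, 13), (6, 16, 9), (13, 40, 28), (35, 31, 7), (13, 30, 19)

4

(16,38,55): 16+38 ≤ 55 → not valid
(13,17,28): 13+17 > 28 → valid
(6,9,16): 6+9 ≤ 16 → not valid
(13,28,40): 13+28 > 40 → valid
(7,31,35): 7+31 > 35 → valid
(13,19,30): 13+19 > 30 → valid
4 of the 6 triples form a triangle.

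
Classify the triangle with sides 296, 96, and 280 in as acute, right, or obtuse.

Compare the square of the longest side to the sum of squares of the other two: 96² + 280² = 87616 = 296².

right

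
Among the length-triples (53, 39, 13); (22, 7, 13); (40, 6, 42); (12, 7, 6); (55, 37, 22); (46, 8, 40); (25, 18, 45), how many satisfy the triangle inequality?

4

(13,39,53): 13+39 ≤ 53 → not valid
(7,13,22): 7+13 ≤ 22 → not valid
(6,40,42): 6+40 > 42 → valid
(6,7,12): 6+7 > 12 → valid
(22,37,55): 22+37 > 55 → valid
(8,40,46): 8+40 > 46 → valid
(18,25,45): 18+25 ≤ 45 → not valid
4 of the 7 triples form a triangle.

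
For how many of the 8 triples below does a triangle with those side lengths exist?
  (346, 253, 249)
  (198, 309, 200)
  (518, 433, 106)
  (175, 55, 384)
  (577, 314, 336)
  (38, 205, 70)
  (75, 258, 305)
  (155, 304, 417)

(249,253,346): 249+253 > 346 → valid
(198,200,309): 198+200 > 309 → valid
(106,433,518): 106+433 > 518 → valid
(55,175,384): 55+175 ≤ 384 → not valid
(314,336,577): 314+336 > 577 → valid
(38,70,205): 38+70 ≤ 205 → not valid
(75,258,305): 75+258 > 305 → valid
(155,304,417): 155+304 > 417 → valid
6 of the 8 triples form a triangle.

6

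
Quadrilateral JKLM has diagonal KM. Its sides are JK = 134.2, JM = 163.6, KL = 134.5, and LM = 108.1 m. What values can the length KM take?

29.4 < KM < 242.6

From triangle JKM: |134.2 − 163.6| < KM < 134.2 + 163.6, i.e. 29.4 < KM < 297.8.
From triangle LKM: 26.4 < KM < 242.6.
Both must hold, so KM lies in the intersection.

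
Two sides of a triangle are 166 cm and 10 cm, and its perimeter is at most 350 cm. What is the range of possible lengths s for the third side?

Triangle inequality alone gives 156 < s < 176.
The perimeter condition gives s ≤ 350 − 166 − 10 = 174.
Intersecting the two: 156 < s ≤ 174.

156 < s ≤ 174 cm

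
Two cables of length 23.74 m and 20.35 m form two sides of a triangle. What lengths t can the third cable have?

By the triangle inequality, t must be less than 23.74 + 20.35 = 44.09 and greater than |23.74 − 20.35| = 3.39.

3.39 < t < 44.09 (m)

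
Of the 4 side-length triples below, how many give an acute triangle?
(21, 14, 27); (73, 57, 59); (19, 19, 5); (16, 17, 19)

3

(21,14,27): 14²+21² = 637 < 729 = 27² → obtuse
(73,57,59): 57²+59² = 6730 > 5329 = 73² → acute
(19,19,5): 5²+19² = 386 > 361 = 19² → acute
(16,17,19): 16²+17² = 545 > 361 = 19² → acute
3 of the 4 are acute.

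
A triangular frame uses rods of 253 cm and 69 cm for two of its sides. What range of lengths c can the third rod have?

By the triangle inequality, c must be less than 253 + 69 = 322 and greater than |253 − 69| = 184.

184 < c < 322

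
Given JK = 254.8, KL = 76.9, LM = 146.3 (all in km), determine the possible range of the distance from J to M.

The maximum is all hops collinear in one direction: 254.8 + 76.9 + 146.3 = 478.0.
The longest hop is 254.8; the others sum to 223.2. Folding the others back against it leaves at least 254.8 − 223.2 = 31.6.

31.6 ≤ JM ≤ 478.0 km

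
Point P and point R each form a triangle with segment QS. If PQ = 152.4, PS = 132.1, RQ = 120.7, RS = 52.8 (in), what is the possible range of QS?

67.9 < QS < 173.5

From triangle PQS: |152.4 − 132.1| < QS < 152.4 + 132.1, i.e. 20.3 < QS < 284.5.
From triangle RQS: 67.9 < QS < 173.5.
Both must hold, so QS lies in the intersection.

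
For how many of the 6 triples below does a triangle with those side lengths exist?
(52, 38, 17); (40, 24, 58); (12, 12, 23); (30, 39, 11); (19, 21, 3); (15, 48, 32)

5

(17,38,52): 17+38 > 52 → valid
(24,40,58): 24+40 > 58 → valid
(12,12,23): 12+12 > 23 → valid
(11,30,39): 11+30 > 39 → valid
(3,19,21): 3+19 > 21 → valid
(15,32,48): 15+32 ≤ 48 → not valid
5 of the 6 triples form a triangle.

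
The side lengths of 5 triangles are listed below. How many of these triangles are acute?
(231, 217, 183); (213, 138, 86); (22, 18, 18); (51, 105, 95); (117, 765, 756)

(231,217,183): 183²+217² = 80578 > 53361 = 231² → acute
(213,138,86): 86²+138² = 26440 < 45369 = 213² → obtuse
(22,18,18): 18²+18² = 648 > 484 = 22² → acute
(51,105,95): 51²+95² = 11626 > 11025 = 105² → acute
(117,765,756): 117²+756² = 585225 = 765² → right
3 of the 5 are acute.

3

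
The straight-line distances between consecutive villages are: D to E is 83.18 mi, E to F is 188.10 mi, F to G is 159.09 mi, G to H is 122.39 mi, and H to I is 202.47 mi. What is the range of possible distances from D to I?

0 ≤ DI ≤ 755.23 mi

The maximum is all hops collinear in one direction: 83.18 + 188.10 + 159.09 + 122.39 + 202.47 = 755.23.
The longest hop is 202.47; the others sum to 552.76. Since 202.47 ≤ 552.76, the path can fold back on itself completely, so the minimum distance is 0.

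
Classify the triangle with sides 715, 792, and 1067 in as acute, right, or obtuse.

right

Compare the square of the longest side to the sum of squares of the other two: 715² + 792² = 1138489 = 1067².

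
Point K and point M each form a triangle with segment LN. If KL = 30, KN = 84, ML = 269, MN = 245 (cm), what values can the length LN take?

54 < LN < 114

From triangle KLN: |30 − 84| < LN < 30 + 84, i.e. 54 < LN < 114.
From triangle MLN: 24 < LN < 514.
Both must hold, so LN lies in the intersection.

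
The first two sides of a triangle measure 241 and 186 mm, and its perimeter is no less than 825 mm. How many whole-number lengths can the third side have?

Triangle inequality: 55 < x < 427. Perimeter ≥ 825 gives x ≥ 825 − 241 − 186 = 398.
So 398 ≤ x < 427; integers 398 through 426: 29 values.

29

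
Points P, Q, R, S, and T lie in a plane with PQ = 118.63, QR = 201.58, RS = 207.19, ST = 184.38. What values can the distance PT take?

0 ≤ PT ≤ 711.78

The maximum is all hops collinear in one direction: 118.63 + 201.58 + 207.19 + 184.38 = 711.78.
The longest hop is 207.19; the others sum to 504.59. Since 207.19 ≤ 504.59, the path can fold back on itself completely, so the minimum distance is 0.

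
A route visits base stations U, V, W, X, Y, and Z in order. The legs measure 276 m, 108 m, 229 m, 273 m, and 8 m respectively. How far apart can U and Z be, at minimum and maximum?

0 ≤ UZ ≤ 894 m

The maximum is all hops collinear in one direction: 276 + 108 + 229 + 273 + 8 = 894.
The longest hop is 276; the others sum to 618. Since 276 ≤ 618, the path can fold back on itself completely, so the minimum distance is 0.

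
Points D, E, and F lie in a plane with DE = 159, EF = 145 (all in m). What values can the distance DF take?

By the triangle inequality, |159 − 145| ≤ DF ≤ 159 + 145.

14 ≤ DF ≤ 304 m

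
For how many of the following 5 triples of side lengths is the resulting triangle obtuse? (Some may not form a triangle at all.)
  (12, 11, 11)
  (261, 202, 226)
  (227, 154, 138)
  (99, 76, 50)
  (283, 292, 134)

(12,11,11): 11²+11² = 242 > 144 = 12² → acute
(261,202,226): 202²+226² = 91880 > 68121 = 261² → acute
(227,154,138): 138²+154² = 42760 < 51529 = 227² → obtuse
(99,76,50): 50²+76² = 8276 < 9801 = 99² → obtuse
(283,292,134): 134²+283² = 98045 > 85264 = 292² → acute
2 of the 5 are obtuse.

2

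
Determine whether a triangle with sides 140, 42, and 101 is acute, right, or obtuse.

obtuse

Compare the square of the longest side to the sum of squares of the other two: 42² + 101² = 11965 < 19600 = 140².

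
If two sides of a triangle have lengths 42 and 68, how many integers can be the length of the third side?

The third side lies in the open interval (26, 110).
Integers from 27 to 109 inclusive: 109 − 27 + 1 = 83.

83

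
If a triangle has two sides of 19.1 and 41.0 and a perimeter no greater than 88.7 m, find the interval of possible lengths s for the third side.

21.9 < s ≤ 28.6

Triangle inequality alone gives 21.9 < s < 60.1.
The perimeter condition gives s ≤ 88.7 − 19.1 − 41.0 = 28.6.
Intersecting the two: 21.9 < s ≤ 28.6.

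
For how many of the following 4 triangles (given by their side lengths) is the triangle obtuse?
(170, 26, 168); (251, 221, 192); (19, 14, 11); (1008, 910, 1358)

(170,26,168): 26²+168² = 28900 = 170² → right
(251,221,192): 192²+221² = 85705 > 63001 = 251² → acute
(19,14,11): 11²+14² = 317 < 361 = 19² → obtuse
(1008,910,1358): 910²+1008² = 1844164 = 1358² → right
1 of the 4 is obtuse.

1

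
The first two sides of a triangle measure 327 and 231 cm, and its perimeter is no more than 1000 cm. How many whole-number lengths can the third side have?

346

Triangle inequality: 96 < x < 558. Perimeter ≤ 1000 gives x ≤ 1000 − 327 − 231 = 442.
So 96 < x ≤ 442; integers 97 through 442: 346 values.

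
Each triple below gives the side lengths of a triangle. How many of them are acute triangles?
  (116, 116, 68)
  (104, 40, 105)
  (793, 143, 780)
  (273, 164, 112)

2

(116,116,68): 68²+116² = 18080 > 13456 = 116² → acute
(104,40,105): 40²+104² = 12416 > 11025 = 105² → acute
(793,143,780): 143²+780² = 628849 = 793² → right
(273,164,112): 112²+164² = 39440 < 74529 = 273² → obtuse
2 of the 4 are acute.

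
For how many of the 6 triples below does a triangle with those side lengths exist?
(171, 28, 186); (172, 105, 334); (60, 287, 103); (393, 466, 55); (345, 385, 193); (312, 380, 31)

2

(28,171,186): 28+171 > 186 → valid
(105,172,334): 105+172 ≤ 334 → not valid
(60,103,287): 60+103 ≤ 287 → not valid
(55,393,466): 55+393 ≤ 466 → not valid
(193,345,385): 193+345 > 385 → valid
(31,312,380): 31+312 ≤ 380 → not valid
2 of the 6 triples form a triangle.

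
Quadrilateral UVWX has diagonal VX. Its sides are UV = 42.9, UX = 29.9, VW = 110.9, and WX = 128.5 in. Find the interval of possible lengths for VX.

17.6 < VX < 72.8

From triangle UVX: |42.9 − 29.9| < VX < 42.9 + 29.9, i.e. 13.0 < VX < 72.8.
From triangle WVX: 17.6 < VX < 239.4.
Both must hold, so VX lies in the intersection.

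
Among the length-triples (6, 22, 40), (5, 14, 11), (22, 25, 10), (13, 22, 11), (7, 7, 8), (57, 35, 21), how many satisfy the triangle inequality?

(6,22,40): 6+22 ≤ 40 → not valid
(5,11,14): 5+11 > 14 → valid
(10,22,25): 10+22 > 25 → valid
(11,13,22): 11+13 > 22 → valid
(7,7,8): 7+7 > 8 → valid
(21,35,57): 21+35 ≤ 57 → not valid
4 of the 6 triples form a triangle.

4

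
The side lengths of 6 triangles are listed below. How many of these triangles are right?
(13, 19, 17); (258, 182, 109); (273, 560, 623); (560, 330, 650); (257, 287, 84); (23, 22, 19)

2

(13,19,17): 13²+17² = 458 > 361 = 19² → acute
(258,182,109): 109²+182² = 45005 < 66564 = 258² → obtuse
(273,560,623): 273²+560² = 388129 = 623² → right
(560,330,650): 330²+560² = 422500 = 650² → right
(257,287,84): 84²+257² = 73105 < 82369 = 287² → obtuse
(23,22,19): 19²+22² = 845 > 529 = 23² → acute
2 of the 6 are right.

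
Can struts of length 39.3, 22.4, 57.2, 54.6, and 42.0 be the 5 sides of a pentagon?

A pentagon exists iff every side is shorter than the sum of the others — equivalently, the longest side is less than the sum of the rest.
Longest side 57.2 < 158.3 (sum of the remaining 4), so yes.

Yes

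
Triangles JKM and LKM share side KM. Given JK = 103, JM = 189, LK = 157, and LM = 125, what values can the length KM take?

From triangle JKM: |103 − 189| < KM < 103 + 189, i.e. 86 < KM < 292.
From triangle LKM: 32 < KM < 282.
Both must hold, so KM lies in the intersection.

86 < KM < 282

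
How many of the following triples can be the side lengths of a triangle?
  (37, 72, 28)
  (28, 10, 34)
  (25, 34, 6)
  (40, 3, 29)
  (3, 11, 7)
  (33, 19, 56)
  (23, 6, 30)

(28,37,72): 28+37 ≤ 72 → not valid
(10,28,34): 10+28 > 34 → valid
(6,25,34): 6+25 ≤ 34 → not valid
(3,29,40): 3+29 ≤ 40 → not valid
(3,7,11): 3+7 ≤ 11 → not valid
(19,33,56): 19+33 ≤ 56 → not valid
(6,23,30): 6+23 ≤ 30 → not valid
1 of the 7 triples forms a triangle.

1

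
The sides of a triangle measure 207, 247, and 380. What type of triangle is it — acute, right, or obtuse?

obtuse

Compare the square of the longest side to the sum of squares of the other two: 207² + 247² = 103858 < 144400 = 380².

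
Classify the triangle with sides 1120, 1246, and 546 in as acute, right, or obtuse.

right

Compare the square of the longest side to the sum of squares of the other two: 546² + 1120² = 1552516 = 1246².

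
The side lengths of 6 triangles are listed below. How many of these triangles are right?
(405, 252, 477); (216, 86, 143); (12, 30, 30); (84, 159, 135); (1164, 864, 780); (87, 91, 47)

(405,252,477): 252²+405² = 227529 = 477² → right
(216,86,143): 86²+143² = 27845 < 46656 = 216² → obtuse
(12,30,30): 12²+30² = 1044 > 900 = 30² → acute
(84,159,135): 84²+135² = 25281 = 159² → right
(1164,864,780): 780²+864² = 1354896 = 1164² → right
(87,91,47): 47²+87² = 9778 > 8281 = 91² → acute
3 of the 6 are right.

3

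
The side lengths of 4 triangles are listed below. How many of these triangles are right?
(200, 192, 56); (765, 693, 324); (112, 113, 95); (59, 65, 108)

(200,192,56): 56²+192² = 40000 = 200² → right
(765,693,324): 324²+693² = 585225 = 765² → right
(112,113,95): 95²+112² = 21569 > 12769 = 113² → acute
(59,65,108): 59²+65² = 7706 < 11664 = 108² → obtuse
2 of the 4 are right.

2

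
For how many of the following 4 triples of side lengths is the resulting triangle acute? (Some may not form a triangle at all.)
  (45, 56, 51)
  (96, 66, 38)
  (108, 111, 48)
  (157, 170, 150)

(45,56,51): 45²+51² = 4626 > 3136 = 56² → acute
(96,66,38): 38²+66² = 5800 < 9216 = 96² → obtuse
(108,111,48): 48²+108² = 13968 > 12321 = 111² → acute
(157,170,150): 150²+157² = 47149 > 28900 = 170² → acute
3 of the 4 are acute.

3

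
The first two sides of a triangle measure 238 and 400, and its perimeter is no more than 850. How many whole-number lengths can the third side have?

50

Triangle inequality: 162 < x < 638. Perimeter ≤ 850 gives x ≤ 850 − 238 − 400 = 212.
So 162 < x ≤ 212; integers 163 through 212: 50 values.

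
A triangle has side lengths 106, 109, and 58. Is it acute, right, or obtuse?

acute

Compare the square of the longest side to the sum of squares of the other two: 58² + 106² = 14600 > 11881 = 109².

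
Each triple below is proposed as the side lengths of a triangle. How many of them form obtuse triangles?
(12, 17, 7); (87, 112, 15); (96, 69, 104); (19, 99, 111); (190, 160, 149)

2

(12,17,7): 7²+12² = 193 < 289 = 17² → obtuse
(87,112,15): 15+87 ≤ 112, not a triangle
(96,69,104): 69²+96² = 13977 > 10816 = 104² → acute
(19,99,111): 19²+99² = 10162 < 12321 = 111² → obtuse
(190,160,149): 149²+160² = 47801 > 36100 = 190² → acute
2 of the 5 are obtuse.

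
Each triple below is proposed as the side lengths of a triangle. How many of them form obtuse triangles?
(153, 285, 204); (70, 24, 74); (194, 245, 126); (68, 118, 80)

(153,285,204): 153²+204² = 65025 < 81225 = 285² → obtuse
(70,24,74): 24²+70² = 5476 = 74² → right
(194,245,126): 126²+194² = 53512 < 60025 = 245² → obtuse
(68,118,80): 68²+80² = 11024 < 13924 = 118² → obtuse
3 of the 4 are obtuse.

3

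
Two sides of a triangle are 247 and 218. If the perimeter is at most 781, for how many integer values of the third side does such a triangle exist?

Triangle inequality: 29 < x < 465. Perimeter ≤ 781 gives x ≤ 781 − 247 − 218 = 316.
So 29 < x ≤ 316; integers 30 through 316: 287 values.

287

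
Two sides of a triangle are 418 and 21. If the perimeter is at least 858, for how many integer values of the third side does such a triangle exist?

Triangle inequality: 397 < x < 439. Perimeter ≥ 858 gives x ≥ 858 − 418 − 21 = 419.
So 419 ≤ x < 439; integers 419 through 438: 20 values.

20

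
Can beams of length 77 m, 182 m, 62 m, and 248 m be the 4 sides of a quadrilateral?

A quadrilateral exists iff every side is shorter than the sum of the others — equivalently, the longest side is less than the sum of the rest.
Longest side 248 < 321 (sum of the remaining 3), so yes.

Yes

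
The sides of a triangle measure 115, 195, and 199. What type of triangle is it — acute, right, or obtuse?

acute

Compare the square of the longest side to the sum of squares of the other two: 115² + 195² = 51250 > 39601 = 199².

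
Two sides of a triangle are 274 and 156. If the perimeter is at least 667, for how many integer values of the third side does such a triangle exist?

193

Triangle inequality: 118 < x < 430. Perimeter ≥ 667 gives x ≥ 667 − 274 − 156 = 237.
So 237 ≤ x < 430; integers 237 through 429: 193 values.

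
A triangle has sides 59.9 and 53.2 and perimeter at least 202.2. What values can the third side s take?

89.1 ≤ s < 113.1

Triangle inequality alone gives 6.7 < s < 113.1.
The perimeter condition gives s ≥ 202.2 − 59.9 − 53.2 = 89.1.
Intersecting the two: 89.1 ≤ s < 113.1.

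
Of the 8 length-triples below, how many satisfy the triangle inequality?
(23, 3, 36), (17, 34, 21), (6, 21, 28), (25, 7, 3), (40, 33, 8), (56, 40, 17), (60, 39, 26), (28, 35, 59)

5

(3,23,36): 3+23 ≤ 36 → not valid
(17,21,34): 17+21 > 34 → valid
(6,21,28): 6+21 ≤ 28 → not valid
(3,7,25): 3+7 ≤ 25 → not valid
(8,33,40): 8+33 > 40 → valid
(17,40,56): 17+40 > 56 → valid
(26,39,60): 26+39 > 60 → valid
(28,35,59): 28+35 > 59 → valid
5 of the 8 triples form a triangle.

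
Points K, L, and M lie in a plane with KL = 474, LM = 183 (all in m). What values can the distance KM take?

291 ≤ KM ≤ 657 m

By the triangle inequality, |474 − 183| ≤ KM ≤ 474 + 183.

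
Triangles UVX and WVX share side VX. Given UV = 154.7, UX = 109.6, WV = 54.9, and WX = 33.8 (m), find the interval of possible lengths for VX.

From triangle UVX: |154.7 − 109.6| < VX < 154.7 + 109.6, i.e. 45.1 < VX < 264.3.
From triangle WVX: 21.1 < VX < 88.7.
Both must hold, so VX lies in the intersection.

45.1 < VX < 88.7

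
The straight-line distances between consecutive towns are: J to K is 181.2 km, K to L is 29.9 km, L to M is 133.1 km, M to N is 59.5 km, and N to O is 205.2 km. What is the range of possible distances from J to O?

0 ≤ JO ≤ 608.9 km

The maximum is all hops collinear in one direction: 181.2 + 29.9 + 133.1 + 59.5 + 205.2 = 608.9.
The longest hop is 205.2; the others sum to 403.7. Since 205.2 ≤ 403.7, the path can fold back on itself completely, so the minimum distance is 0.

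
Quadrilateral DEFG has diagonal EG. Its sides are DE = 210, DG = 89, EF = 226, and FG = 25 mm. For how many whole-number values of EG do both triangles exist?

49

From triangle DEG: 121 < EG < 299.
From triangle FEG: 201 < EG < 251.
Intersection: 201 < EG < 251, so integers 202 through 250: 49 values.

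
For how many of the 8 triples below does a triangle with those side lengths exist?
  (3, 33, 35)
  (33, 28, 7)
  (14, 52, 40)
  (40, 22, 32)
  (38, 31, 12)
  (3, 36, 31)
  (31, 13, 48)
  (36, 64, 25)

(3,33,35): 3+33 > 35 → valid
(7,28,33): 7+28 > 33 → valid
(14,40,52): 14+40 > 52 → valid
(22,32,40): 22+32 > 40 → valid
(12,31,38): 12+31 > 38 → valid
(3,31,36): 3+31 ≤ 36 → not valid
(13,31,48): 13+31 ≤ 48 → not valid
(25,36,64): 25+36 ≤ 64 → not valid
5 of the 8 triples form a triangle.

5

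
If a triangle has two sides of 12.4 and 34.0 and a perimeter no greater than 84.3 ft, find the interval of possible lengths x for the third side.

Triangle inequality alone gives 21.6 < x < 46.4.
The perimeter condition gives x ≤ 84.3 − 12.4 − 34.0 = 37.9.
Intersecting the two: 21.6 < x ≤ 37.9.

21.6 < x ≤ 37.9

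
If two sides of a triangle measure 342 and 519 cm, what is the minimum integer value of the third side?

The third side must be strictly greater than |342 − 519| = 177.
The smallest integer above 177 is 178.

178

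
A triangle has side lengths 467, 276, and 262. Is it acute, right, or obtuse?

Compare the square of the longest side to the sum of squares of the other two: 262² + 276² = 144820 < 218089 = 467².

obtuse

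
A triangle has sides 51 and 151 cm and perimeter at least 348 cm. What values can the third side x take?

146 ≤ x < 202 cm

Triangle inequality alone gives 100 < x < 202.
The perimeter condition gives x ≥ 348 − 51 − 151 = 146.
Intersecting the two: 146 ≤ x < 202.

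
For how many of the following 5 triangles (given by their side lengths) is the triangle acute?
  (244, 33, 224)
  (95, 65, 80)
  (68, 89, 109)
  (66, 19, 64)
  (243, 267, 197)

(244,33,224): 33²+224² = 51265 < 59536 = 244² → obtuse
(95,65,80): 65²+80² = 10625 > 9025 = 95² → acute
(68,89,109): 68²+89² = 12545 > 11881 = 109² → acute
(66,19,64): 19²+64² = 4457 > 4356 = 66² → acute
(243,267,197): 197²+243² = 97858 > 71289 = 267² → acute
4 of the 5 are acute.

4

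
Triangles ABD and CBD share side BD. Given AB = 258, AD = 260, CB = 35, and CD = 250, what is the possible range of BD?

215 < BD < 285

From triangle ABD: |258 − 260| < BD < 258 + 260, i.e. 2 < BD < 518.
From triangle CBD: 215 < BD < 285.
Both must hold, so BD lies in the intersection.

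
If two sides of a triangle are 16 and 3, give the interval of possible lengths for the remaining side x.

13 < x < 19

By the triangle inequality, x must be less than 16 + 3 = 19 and greater than |16 − 3| = 13.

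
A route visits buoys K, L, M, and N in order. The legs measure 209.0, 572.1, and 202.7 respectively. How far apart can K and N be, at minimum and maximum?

The maximum is all hops collinear in one direction: 209.0 + 572.1 + 202.7 = 983.8.
The longest hop is 572.1; the others sum to 411.7. Folding the others back against it leaves at least 572.1 − 411.7 = 160.4.

160.4 ≤ KN ≤ 983.8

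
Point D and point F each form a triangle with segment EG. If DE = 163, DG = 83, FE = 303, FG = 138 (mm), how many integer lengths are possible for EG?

80

From triangle DEG: 80 < EG < 246.
From triangle FEG: 165 < EG < 441.
Intersection: 165 < EG < 246, so integers 166 through 245: 80 values.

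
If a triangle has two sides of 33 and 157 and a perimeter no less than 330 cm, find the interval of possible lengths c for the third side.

Triangle inequality alone gives 124 < c < 190.
The perimeter condition gives c ≥ 330 − 33 − 157 = 140.
Intersecting the two: 140 ≤ c < 190.

140 ≤ c < 190 cm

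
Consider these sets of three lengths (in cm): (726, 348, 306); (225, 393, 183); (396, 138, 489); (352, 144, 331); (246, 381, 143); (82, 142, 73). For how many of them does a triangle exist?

(306,348,726): 306+348 ≤ 726 → not valid
(183,225,393): 183+225 > 393 → valid
(138,396,489): 138+396 > 489 → valid
(144,331,352): 144+331 > 352 → valid
(143,246,381): 143+246 > 381 → valid
(73,82,142): 73+82 > 142 → valid
5 of the 6 triples form a triangle.

5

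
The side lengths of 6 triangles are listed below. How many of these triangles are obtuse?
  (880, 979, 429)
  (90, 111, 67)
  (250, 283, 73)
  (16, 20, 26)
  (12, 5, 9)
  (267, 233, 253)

3

(880,979,429): 429²+880² = 958441 = 979² → right
(90,111,67): 67²+90² = 12589 > 12321 = 111² → acute
(250,283,73): 73²+250² = 67829 < 80089 = 283² → obtuse
(16,20,26): 16²+20² = 656 < 676 = 26² → obtuse
(12,5,9): 5²+9² = 106 < 144 = 12² → obtuse
(267,233,253): 233²+253² = 118298 > 71289 = 267² → acute
3 of the 6 are obtuse.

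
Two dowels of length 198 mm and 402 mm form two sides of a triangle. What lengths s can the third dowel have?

204 < s < 600 (mm)

By the triangle inequality, s must be less than 198 + 402 = 600 and greater than |198 − 402| = 204.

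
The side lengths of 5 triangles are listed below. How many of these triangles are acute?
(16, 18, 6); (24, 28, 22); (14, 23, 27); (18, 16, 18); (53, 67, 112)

2

(16,18,6): 6²+16² = 292 < 324 = 18² → obtuse
(24,28,22): 22²+24² = 1060 > 784 = 28² → acute
(14,23,27): 14²+23² = 725 < 729 = 27² → obtuse
(18,16,18): 16²+18² = 580 > 324 = 18² → acute
(53,67,112): 53²+67² = 7298 < 12544 = 112² → obtuse
2 of the 5 are acute.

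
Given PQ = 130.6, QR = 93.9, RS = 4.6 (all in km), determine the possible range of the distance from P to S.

The maximum is all hops collinear in one direction: 130.6 + 93.9 + 4.6 = 229.1.
The longest hop is 130.6; the others sum to 98.5. Folding the others back against it leaves at least 130.6 − 98.5 = 32.1.

32.1 ≤ PS ≤ 229.1 km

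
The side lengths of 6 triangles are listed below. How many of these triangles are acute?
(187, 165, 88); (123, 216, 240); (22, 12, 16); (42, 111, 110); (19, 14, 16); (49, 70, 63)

(187,165,88): 88²+165² = 34969 = 187² → right
(123,216,240): 123²+216² = 61785 > 57600 = 240² → acute
(22,12,16): 12²+16² = 400 < 484 = 22² → obtuse
(42,111,110): 42²+110² = 13864 > 12321 = 111² → acute
(19,14,16): 14²+16² = 452 > 361 = 19² → acute
(49,70,63): 49²+63² = 6370 > 4900 = 70² → acute
4 of the 6 are acute.

4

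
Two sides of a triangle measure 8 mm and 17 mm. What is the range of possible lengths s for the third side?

9 < s < 25 (mm)

By the triangle inequality, s must be less than 8 + 17 = 25 and greater than |8 − 17| = 9.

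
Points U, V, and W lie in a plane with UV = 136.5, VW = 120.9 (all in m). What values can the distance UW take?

15.6 ≤ UW ≤ 257.4 m

By the triangle inequality, |136.5 − 120.9| ≤ UW ≤ 136.5 + 120.9.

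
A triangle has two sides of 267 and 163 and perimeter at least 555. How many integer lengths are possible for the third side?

Triangle inequality: 104 < x < 430. Perimeter ≥ 555 gives x ≥ 555 − 267 − 163 = 125.
So 125 ≤ x < 430; integers 125 through 429: 305 values.

305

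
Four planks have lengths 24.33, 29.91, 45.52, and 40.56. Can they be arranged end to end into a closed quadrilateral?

Yes

A quadrilateral exists iff every side is shorter than the sum of the others — equivalently, the longest side is less than the sum of the rest.
Longest side 45.52 < 94.80 (sum of the remaining 3), so yes.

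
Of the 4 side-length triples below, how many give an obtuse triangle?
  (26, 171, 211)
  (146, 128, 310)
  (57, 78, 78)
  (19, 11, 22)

(26,171,211): 26+171 ≤ 211, not a triangle
(146,128,310): 128+146 ≤ 310, not a triangle
(57,78,78): 57²+78² = 9333 > 6084 = 78² → acute
(19,11,22): 11²+19² = 482 < 484 = 22² → obtuse
1 of the 4 is obtuse.

1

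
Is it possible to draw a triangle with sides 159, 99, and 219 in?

The longest side is 219, and the other two sum to 258.
Since 258 > 219, the triangle inequality holds.

Yes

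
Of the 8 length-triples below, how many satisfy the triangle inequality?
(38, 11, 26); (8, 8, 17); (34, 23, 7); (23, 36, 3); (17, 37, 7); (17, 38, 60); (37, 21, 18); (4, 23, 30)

1

(11,26,38): 11+26 ≤ 38 → not valid
(8,8,17): 8+8 ≤ 17 → not valid
(7,23,34): 7+23 ≤ 34 → not valid
(3,23,36): 3+23 ≤ 36 → not valid
(7,17,37): 7+17 ≤ 37 → not valid
(17,38,60): 17+38 ≤ 60 → not valid
(18,21,37): 18+21 > 37 → valid
(4,23,30): 4+23 ≤ 30 → not valid
1 of the 8 triples forms a triangle.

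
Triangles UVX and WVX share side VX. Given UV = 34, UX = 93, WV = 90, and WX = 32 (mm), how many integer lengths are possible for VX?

62

From triangle UVX: 59 < VX < 127.
From triangle WVX: 58 < VX < 122.
Intersection: 59 < VX < 122, so integers 60 through 121: 62 values.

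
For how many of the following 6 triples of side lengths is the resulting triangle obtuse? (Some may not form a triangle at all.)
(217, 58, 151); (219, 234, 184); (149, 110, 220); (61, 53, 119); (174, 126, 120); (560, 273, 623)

(217,58,151): 58+151 ≤ 217, not a triangle
(219,234,184): 184²+219² = 81817 > 54756 = 234² → acute
(149,110,220): 110²+149² = 34301 < 48400 = 220² → obtuse
(61,53,119): 53+61 ≤ 119, not a triangle
(174,126,120): 120²+126² = 30276 = 174² → right
(560,273,623): 273²+560² = 388129 = 623² → right
1 of the 6 is obtuse.

1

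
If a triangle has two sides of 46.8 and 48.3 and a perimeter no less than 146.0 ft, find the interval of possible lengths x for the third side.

50.9 ≤ x < 95.1

Triangle inequality alone gives 1.5 < x < 95.1.
The perimeter condition gives x ≥ 146.0 − 46.8 − 48.3 = 50.9.
Intersecting the two: 50.9 ≤ x < 95.1.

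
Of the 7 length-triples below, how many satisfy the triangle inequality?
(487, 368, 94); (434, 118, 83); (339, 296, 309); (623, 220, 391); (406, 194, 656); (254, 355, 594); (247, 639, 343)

(94,368,487): 94+368 ≤ 487 → not valid
(83,118,434): 83+118 ≤ 434 → not valid
(296,309,339): 296+309 > 339 → valid
(220,391,623): 220+391 ≤ 623 → not valid
(194,406,656): 194+406 ≤ 656 → not valid
(254,355,594): 254+355 > 594 → valid
(247,343,639): 247+343 ≤ 639 → not valid
2 of the 7 triples form a triangle.

2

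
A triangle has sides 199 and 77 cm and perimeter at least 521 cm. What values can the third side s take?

245 ≤ s < 276

Triangle inequality alone gives 122 < s < 276.
The perimeter condition gives s ≥ 521 − 199 − 77 = 245.
Intersecting the two: 245 ≤ s < 276.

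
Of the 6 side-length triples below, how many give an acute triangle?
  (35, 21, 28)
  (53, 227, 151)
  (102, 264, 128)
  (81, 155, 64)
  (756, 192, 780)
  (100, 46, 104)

(35,21,28): 21²+28² = 1225 = 35² → right
(53,227,151): 53+151 ≤ 227, not a triangle
(102,264,128): 102+128 ≤ 264, not a triangle
(81,155,64): 64+81 ≤ 155, not a triangle
(756,192,780): 192²+756² = 608400 = 780² → right
(100,46,104): 46²+100² = 12116 > 10816 = 104² → acute
1 of the 6 is acute.

1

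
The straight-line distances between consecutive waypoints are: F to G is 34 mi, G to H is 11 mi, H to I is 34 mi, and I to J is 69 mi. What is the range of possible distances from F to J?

0 ≤ FJ ≤ 148 mi

The maximum is all hops collinear in one direction: 34 + 11 + 34 + 69 = 148.
The longest hop is 69; the others sum to 79. Since 69 ≤ 79, the path can fold back on itself completely, so the minimum distance is 0.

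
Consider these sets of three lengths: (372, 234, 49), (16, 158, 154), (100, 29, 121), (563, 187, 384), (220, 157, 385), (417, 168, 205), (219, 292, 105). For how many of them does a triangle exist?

(49,234,372): 49+234 ≤ 372 → not valid
(16,154,158): 16+154 > 158 → valid
(29,100,121): 29+100 > 121 → valid
(187,384,563): 187+384 > 563 → valid
(157,220,385): 157+220 ≤ 385 → not valid
(168,205,417): 168+205 ≤ 417 → not valid
(105,219,292): 105+219 > 292 → valid
4 of the 7 triples form a triangle.

4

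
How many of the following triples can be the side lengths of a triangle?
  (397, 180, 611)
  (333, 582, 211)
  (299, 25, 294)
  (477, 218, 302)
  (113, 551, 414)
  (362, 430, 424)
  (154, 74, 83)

(180,397,611): 180+397 ≤ 611 → not valid
(211,333,582): 211+333 ≤ 582 → not valid
(25,294,299): 25+294 > 299 → valid
(218,302,477): 218+302 > 477 → valid
(113,414,551): 113+414 ≤ 551 → not valid
(362,424,430): 362+424 > 430 → valid
(74,83,154): 74+83 > 154 → valid
4 of the 7 triples form a triangle.

4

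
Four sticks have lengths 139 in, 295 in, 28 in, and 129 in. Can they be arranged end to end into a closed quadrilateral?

Yes

A quadrilateral exists iff every side is shorter than the sum of the others — equivalently, the longest side is less than the sum of the rest.
Longest side 295 < 296 (sum of the remaining 3), so yes.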